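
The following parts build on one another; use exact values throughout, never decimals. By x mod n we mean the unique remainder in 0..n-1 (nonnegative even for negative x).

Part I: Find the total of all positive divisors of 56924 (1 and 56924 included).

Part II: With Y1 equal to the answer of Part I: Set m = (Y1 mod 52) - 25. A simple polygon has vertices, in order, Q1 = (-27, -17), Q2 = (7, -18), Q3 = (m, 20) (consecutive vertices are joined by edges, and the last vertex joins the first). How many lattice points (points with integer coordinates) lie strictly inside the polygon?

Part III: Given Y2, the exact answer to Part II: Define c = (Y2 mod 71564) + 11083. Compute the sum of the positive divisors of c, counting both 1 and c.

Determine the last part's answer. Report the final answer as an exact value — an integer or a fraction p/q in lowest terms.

21420

Part I: 56924 = 2^2 * 7 * 19 * 107; sigma = (1 + 2 + 4) * (1 + 7) * (1 + 19) * (1 + 107) = 7 * 8 * 20 * 108 = 120960; answer 120960
Part II: Y1 = 120960; m = -17; cross terms: (-27*-18 - 7*-17)=605, (7*20 - -17*-18)=-166, (-17*-17 - -27*20)=829; twice the area = |1268| = 1268; area = 634; boundary points = 1 + 2 + 1 = 4; strictly interior points = area - boundary/2 + 1 = 633; answer 633
Part III: Y2 = 633; c = 11716; 11716 = 2^2 * 29 * 101; sigma = (1 + 2 + 4) * (1 + 29) * (1 + 101) = 7 * 30 * 102 = 21420; answer 21420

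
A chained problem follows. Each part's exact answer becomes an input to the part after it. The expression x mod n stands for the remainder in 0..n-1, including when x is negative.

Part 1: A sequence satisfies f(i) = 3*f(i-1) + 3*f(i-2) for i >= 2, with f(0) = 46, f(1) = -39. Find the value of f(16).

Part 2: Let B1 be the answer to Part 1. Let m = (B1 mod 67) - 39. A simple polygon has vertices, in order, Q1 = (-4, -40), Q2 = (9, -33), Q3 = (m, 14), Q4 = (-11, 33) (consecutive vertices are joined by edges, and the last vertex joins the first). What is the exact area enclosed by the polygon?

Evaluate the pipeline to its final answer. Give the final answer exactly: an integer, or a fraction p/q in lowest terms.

738

Part 1: f(2) = 3*(-39) + 3*(46) = 21; iterating: f(2)=21, f(3)=-54, f(4)=-99, f(5)=-459, f(6)=-1674, f(7)=-6399, f(8)=-24219, f(9)=-91854, f(10)=-348219, f(11)=-1320219, f(12)=-5005314, f(13)=-18976599, f(14)=-71945739, f(15)=-272767014, f(16)=-1034138259; answer -1034138259
Part 2: B1 = -1034138259; m = 2; cross terms: (-4*-33 - 9*-40)=492, (9*14 - 2*-33)=192, (2*33 - -11*14)=220, (-11*-40 - -4*33)=572; twice the area = |1476| = 1476; area = 738; answer 738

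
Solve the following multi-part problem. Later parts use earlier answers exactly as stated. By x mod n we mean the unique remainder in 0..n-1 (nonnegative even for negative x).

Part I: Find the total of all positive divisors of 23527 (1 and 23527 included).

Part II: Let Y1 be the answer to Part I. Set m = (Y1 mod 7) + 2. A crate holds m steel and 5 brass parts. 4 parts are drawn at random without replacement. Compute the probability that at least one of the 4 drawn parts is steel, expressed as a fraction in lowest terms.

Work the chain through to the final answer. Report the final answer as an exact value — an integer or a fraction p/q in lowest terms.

Part I: 23527 = 7 * 3361; sigma = (1 + 7) * (1 + 3361) = 8 * 3362 = 26896; answer 26896
Part II: Y1 = 26896; m = 4; total draws C(9,4) = 126; complement C(5,4) = 5; favorable 126 - 5 = 121; P = 121/126; answer 121/126

121/126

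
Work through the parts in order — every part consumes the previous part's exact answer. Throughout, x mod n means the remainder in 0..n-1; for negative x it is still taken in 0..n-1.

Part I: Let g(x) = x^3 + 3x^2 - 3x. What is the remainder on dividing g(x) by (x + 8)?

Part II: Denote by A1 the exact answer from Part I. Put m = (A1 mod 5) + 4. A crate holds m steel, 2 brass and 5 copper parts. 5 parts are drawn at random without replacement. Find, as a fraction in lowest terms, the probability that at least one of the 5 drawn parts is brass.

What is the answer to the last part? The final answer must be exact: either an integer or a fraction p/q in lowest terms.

4/7

Part I: remainder = value at the root: 1*(-8)^3 + 3*(-8)^2 - 3*(-8)^1 = (-512) + (192) + (24) = -296; answer -296
Part II: A1 = -296; m = 8; total draws C(15,5) = 3003; complement C(13,5) = 1287; favorable 3003 - 1287 = 1716; P = 4/7; answer 4/7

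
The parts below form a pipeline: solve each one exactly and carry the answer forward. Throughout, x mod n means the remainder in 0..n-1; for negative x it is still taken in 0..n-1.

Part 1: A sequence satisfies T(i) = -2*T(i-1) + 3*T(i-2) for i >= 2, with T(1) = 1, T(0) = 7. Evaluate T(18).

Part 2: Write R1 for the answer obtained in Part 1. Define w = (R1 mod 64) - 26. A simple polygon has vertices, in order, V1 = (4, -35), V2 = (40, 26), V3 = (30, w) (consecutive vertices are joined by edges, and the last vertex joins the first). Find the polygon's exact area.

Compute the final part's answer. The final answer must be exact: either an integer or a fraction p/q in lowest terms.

Part 1: T(2) = -2*(1) + 3*(7) = 19; iterating: T(2)=19, T(3)=-35, T(4)=127, T(5)=-359, T(6)=1099, T(7)=-3275, T(8)=9847, T(9)=-29519, T(10)=88579, T(11)=-265715, T(12)=797167, T(13)=-2391479, T(14)=7174459, T(15)=-21523355, T(16)=64570087, T(17)=-193710239, T(18)=581130739; answer 581130739
Part 2: R1 = 581130739; w = 25; cross terms: (4*26 - 40*-35)=1504, (40*25 - 30*26)=220, (30*-35 - 4*25)=-1150; twice the area = |574| = 574; area = 287; answer 287

287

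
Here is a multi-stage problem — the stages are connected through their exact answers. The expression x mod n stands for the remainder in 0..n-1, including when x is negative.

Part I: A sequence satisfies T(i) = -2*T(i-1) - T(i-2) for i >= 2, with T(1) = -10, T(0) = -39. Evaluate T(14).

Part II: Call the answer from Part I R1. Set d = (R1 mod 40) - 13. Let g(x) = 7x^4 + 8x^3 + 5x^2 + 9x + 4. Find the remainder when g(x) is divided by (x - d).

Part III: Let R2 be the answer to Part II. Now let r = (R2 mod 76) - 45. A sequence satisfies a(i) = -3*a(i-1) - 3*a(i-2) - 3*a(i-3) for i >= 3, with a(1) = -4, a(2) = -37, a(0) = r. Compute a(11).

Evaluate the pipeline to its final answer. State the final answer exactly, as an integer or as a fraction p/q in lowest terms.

Part I: T(2) = -2*(-10) - 1*(-39) = 59; iterating: T(2)=59, T(3)=-108, T(4)=157, T(5)=-206, T(6)=255, T(7)=-304, T(8)=353, T(9)=-402, T(10)=451, T(11)=-500, T(12)=549, T(13)=-598, T(14)=647; answer 647
Part II: R1 = 647; d = -6; remainder = value at the root: 7*(-6)^4 + 8*(-6)^3 + 5*(-6)^2 + 9*(-6)^1 + 4 = (9072) + (-1728) + (180) + (-54) + (4) = 7474; answer 7474
Part III: R2 = 7474; r = -19; a(3) = -3*(-37) - 3*(-4) - 3*(-19) = 180; iterating: a(3)=180, a(4)=-417, a(5)=822, a(6)=-1755, a(7)=4050, a(8)=-9351, a(9)=21168, a(10)=-47601, a(11)=107352; answer 107352

107352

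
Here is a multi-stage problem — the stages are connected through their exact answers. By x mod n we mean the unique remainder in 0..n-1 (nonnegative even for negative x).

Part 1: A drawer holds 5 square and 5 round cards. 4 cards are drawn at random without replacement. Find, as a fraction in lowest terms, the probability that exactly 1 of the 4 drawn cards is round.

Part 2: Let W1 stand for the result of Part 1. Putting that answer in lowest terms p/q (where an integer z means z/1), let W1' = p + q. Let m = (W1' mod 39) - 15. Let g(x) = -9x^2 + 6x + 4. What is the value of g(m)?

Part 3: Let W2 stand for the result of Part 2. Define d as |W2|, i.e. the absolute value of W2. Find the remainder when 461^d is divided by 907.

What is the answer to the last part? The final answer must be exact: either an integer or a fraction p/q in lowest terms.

68

Part 1: total draws C(10,4) = 210; favorable C(5,1)*C(5,3) = 50; P = 5/21; answer 5/21
Part 2: W1 = 5/21; threaded value p + q = 26; m = 11; -9*(11)^2 + 6*(11)^1 + 4 = (-1089) + (66) + (4) = -1019; answer -1019
Part 3: W2 = -1019; d = 1019; squarings mod 907: 461^1=461, 461^2=283, 461^4=273, 461^8=155, 461^16=443, 461^32=337, 461^64=194, 461^128=449, 461^256=247, 461^512=240; 461^1019 = 461^1 * 461^2 * 461^8 * 461^16 * 461^32 * 461^64 * 461^128 * 461^256 * 461^512 = 68 (mod 907); answer 68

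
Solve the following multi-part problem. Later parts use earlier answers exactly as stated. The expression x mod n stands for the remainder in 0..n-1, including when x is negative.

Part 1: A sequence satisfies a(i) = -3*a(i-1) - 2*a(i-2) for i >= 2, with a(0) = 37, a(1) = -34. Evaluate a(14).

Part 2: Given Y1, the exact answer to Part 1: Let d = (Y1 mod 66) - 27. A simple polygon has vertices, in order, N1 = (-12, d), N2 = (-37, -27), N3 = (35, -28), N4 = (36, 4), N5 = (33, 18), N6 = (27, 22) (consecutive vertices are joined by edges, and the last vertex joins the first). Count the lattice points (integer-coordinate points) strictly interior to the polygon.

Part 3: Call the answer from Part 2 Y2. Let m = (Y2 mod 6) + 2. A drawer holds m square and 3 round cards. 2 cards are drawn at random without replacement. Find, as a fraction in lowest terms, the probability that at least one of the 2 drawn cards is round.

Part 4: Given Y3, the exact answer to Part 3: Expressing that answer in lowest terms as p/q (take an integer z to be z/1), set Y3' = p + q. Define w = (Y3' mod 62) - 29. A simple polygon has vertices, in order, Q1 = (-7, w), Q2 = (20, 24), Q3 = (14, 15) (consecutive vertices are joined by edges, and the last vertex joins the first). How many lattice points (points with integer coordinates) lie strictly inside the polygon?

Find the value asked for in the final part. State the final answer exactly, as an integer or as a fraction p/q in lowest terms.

Part 1: a(2) = -3*(-34) - 2*(37) = 28; iterating: a(2)=28, a(3)=-16, a(4)=-8, a(5)=56, a(6)=-152, a(7)=344, a(8)=-728, a(9)=1496, a(10)=-3032, a(11)=6104, a(12)=-12248, a(13)=24536, a(14)=-49112; answer -49112
Part 2: Y1 = -49112; d = 31; cross terms: (-12*-27 - -37*31)=1471, (-37*-28 - 35*-27)=1981, (35*4 - 36*-28)=1148, (36*18 - 33*4)=516, (33*22 - 27*18)=240, (27*31 - -12*22)=1101; twice the area = |6457| = 6457; area = 6457/2; boundary points = 1 + 1 + 1 + 1 + 2 + 3 = 9; strictly interior points = area - boundary/2 + 1 = 3225; answer 3225
Part 3: Y2 = 3225; m = 5; total draws C(8,2) = 28; complement C(5,2) = 10; favorable 28 - 10 = 18; P = 9/14; answer 9/14
Part 4: Y3 = 9/14; threaded value p + q = 23; w = -6; cross terms: (-7*24 - 20*-6)=-48, (20*15 - 14*24)=-36, (14*-6 - -7*15)=21; twice the area = |-63| = 63; area = 63/2; boundary points = 3 + 3 + 21 = 27; strictly interior points = area - boundary/2 + 1 = 19; answer 19

19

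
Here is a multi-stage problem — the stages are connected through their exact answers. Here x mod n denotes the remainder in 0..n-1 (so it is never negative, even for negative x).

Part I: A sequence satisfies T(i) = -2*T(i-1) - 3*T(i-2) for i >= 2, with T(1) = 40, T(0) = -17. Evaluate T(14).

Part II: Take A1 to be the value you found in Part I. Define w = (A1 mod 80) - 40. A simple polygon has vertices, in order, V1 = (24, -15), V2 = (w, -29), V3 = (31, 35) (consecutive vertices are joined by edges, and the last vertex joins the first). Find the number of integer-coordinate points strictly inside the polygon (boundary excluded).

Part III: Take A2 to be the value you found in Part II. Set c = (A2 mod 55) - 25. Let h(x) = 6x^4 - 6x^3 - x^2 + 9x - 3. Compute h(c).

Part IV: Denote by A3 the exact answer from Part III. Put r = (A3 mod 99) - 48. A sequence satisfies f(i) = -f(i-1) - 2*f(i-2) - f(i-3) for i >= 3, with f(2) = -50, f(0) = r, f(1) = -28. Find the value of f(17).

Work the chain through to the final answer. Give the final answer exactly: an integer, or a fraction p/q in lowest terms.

Part I: T(2) = -2*(40) - 3*(-17) = -29; iterating: T(2)=-29, T(3)=-62, T(4)=211, T(5)=-236, T(6)=-161, T(7)=1030, T(8)=-1577, T(9)=64, T(10)=4603, T(11)=-9398, T(12)=4987, T(13)=18220, T(14)=-51401; answer -51401
Part II: A1 = -51401; w = -1; cross terms: (24*-29 - -1*-15)=-711, (-1*35 - 31*-29)=864, (31*-15 - 24*35)=-1305; twice the area = |-1152| = 1152; area = 576; boundary points = 1 + 32 + 1 = 34; strictly interior points = area - boundary/2 + 1 = 560; answer 560
Part III: A2 = 560; c = -15; 6*(-15)^4 - 6*(-15)^3 - 1*(-15)^2 + 9*(-15)^1 - 3 = (303750) + (20250) + (-225) + (-135) + (-3) = 323637; answer 323637
Part IV: A3 = 323637; r = -42; f(3) = -1*(-50) - 2*(-28) - 1*(-42) = 148; iterating: f(3)=148, f(4)=-20, f(5)=-226, f(6)=118, f(7)=354, f(8)=-364, f(9)=-462, f(10)=836, f(11)=452, f(12)=-1662, f(13)=-78, f(14)=2950, f(15)=-1132, f(16)=-4690, f(17)=4004; answer 4004

4004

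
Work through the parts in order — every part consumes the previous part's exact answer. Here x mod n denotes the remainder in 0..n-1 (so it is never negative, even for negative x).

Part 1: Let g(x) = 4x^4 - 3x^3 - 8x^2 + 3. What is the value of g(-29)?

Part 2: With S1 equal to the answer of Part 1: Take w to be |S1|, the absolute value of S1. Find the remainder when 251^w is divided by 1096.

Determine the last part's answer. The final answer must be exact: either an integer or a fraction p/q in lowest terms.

1089

Part 1: 4*(-29)^4 - 3*(-29)^3 - 8*(-29)^2 + 3 = (2829124) + (73167) + (-6728) + (3) = 2895566; answer 2895566
Part 2: S1 = 2895566; w = 2895566; squarings mod 1096: 251^1=251, 251^2=529, 251^4=361, 251^8=993, 251^16=745, 251^32=449, 251^64=1033, 251^128=681, 251^256=153, 251^512=393, 251^1024=1009, 251^2048=993, 251^4096=745, 251^8192=449, 251^16384=1033, 251^32768=681, 251^65536=153, 251^131072=393, 251^262144=1009, 251^524288=993, 251^1048576=745, 251^2097152=449; 251^2895566 = 251^2 * 251^4 * 251^8 * 251^64 * 251^128 * 251^512 * 251^1024 * 251^2048 * 251^8192 * 251^262144 * 251^524288 * 251^2097152 = 1089 (mod 1096); answer 1089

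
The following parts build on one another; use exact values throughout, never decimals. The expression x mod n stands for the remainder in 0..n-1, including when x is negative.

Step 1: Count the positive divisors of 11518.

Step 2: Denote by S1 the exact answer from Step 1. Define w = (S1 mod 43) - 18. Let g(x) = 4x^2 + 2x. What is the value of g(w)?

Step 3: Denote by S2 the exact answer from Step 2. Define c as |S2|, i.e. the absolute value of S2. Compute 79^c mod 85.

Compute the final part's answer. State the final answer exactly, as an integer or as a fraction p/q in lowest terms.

81

Step 1: 11518 = 2 * 13 * 443; number of divisors = (1+1) * (1+1) * (1+1) = 8; answer 8
Step 2: S1 = 8; w = -10; 4*(-10)^2 + 2*(-10)^1 = (400) + (-20) = 380; answer 380
Step 3: S2 = 380; c = 380; squarings mod 85: 79^1=79, 79^2=36, 79^4=21, 79^8=16, 79^16=1, 79^32=1, 79^64=1, 79^128=1, 79^256=1; 79^380 = 79^4 * 79^8 * 79^16 * 79^32 * 79^64 * 79^256 = 81 (mod 85); answer 81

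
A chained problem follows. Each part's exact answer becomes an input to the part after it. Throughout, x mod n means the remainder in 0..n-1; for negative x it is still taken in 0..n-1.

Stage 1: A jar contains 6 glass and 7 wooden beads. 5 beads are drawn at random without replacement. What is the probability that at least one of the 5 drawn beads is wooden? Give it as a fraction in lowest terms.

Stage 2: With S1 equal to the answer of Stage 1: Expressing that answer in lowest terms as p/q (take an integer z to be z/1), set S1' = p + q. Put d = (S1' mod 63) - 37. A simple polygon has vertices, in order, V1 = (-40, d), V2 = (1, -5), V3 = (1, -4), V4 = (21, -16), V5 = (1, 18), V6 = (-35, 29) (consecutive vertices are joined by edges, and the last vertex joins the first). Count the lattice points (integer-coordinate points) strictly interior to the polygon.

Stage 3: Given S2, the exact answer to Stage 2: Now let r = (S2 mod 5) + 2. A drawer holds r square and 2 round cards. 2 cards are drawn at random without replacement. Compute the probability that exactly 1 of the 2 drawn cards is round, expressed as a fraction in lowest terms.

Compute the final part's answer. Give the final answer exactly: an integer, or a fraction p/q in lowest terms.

Stage 1: total draws C(13,5) = 1287; complement C(6,5) = 6; favorable 1287 - 6 = 1281; P = 427/429; answer 427/429
Stage 2: S1 = 427/429; threaded value p + q = 856; d = 0; cross terms: (-40*-5 - 1*0)=200, (1*-4 - 1*-5)=1, (1*-16 - 21*-4)=68, (21*18 - 1*-16)=394, (1*29 - -35*18)=659, (-35*0 - -40*29)=1160; twice the area = |2482| = 2482; area = 1241; boundary points = 1 + 1 + 4 + 2 + 1 + 1 = 10; strictly interior points = area - boundary/2 + 1 = 1237; answer 1237
Stage 3: S2 = 1237; r = 4; total draws C(6,2) = 15; favorable C(2,1)*C(4,1) = 8; P = 8/15; answer 8/15

8/15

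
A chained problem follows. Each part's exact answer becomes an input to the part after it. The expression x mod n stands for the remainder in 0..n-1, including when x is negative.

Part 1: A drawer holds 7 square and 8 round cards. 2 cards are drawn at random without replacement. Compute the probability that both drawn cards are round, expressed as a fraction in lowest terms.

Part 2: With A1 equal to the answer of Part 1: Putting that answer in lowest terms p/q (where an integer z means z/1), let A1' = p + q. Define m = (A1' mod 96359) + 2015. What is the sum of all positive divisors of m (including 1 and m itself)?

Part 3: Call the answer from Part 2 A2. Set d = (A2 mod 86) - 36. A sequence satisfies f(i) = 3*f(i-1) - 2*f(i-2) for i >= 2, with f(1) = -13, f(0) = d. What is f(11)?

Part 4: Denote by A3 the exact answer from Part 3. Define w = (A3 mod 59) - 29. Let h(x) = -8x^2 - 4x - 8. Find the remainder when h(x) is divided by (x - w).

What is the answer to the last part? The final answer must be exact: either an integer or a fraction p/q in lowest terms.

Part 1: total draws C(15,2) = 105; favorable C(8,2) = 28; P = 4/15; answer 4/15
Part 2: A1 = 4/15; threaded value p + q = 19; m = 2034; 2034 = 2 * 3^2 * 113; sigma = (1 + 2) * (1 + 3 + 9) * (1 + 113) = 3 * 13 * 114 = 4446; answer 4446
Part 3: A2 = 4446; d = 24; f(2) = 3*(-13) - 2*(24) = -87; iterating: f(2)=-87, f(3)=-235, f(4)=-531, f(5)=-1123, f(6)=-2307, f(7)=-4675, f(8)=-9411, f(9)=-18883, f(10)=-37827, f(11)=-75715; answer -75715
Part 4: A3 = -75715; w = 12; remainder = value at the root: -8*(12)^2 - 4*(12)^1 - 8 = (-1152) + (-48) + (-8) = -1208; answer -1208

-1208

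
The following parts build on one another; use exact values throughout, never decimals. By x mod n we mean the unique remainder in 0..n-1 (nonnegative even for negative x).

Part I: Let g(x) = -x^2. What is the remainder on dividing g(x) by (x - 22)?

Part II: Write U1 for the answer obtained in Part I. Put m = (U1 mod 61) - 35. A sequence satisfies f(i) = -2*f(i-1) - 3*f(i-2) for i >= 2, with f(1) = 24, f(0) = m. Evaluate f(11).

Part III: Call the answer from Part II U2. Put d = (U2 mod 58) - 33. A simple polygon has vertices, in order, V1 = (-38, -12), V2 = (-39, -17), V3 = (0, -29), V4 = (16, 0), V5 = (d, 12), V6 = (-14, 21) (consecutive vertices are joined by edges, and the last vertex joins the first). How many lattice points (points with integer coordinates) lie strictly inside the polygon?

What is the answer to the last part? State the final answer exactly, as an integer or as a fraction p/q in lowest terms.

Part I: remainder = value at the root: -1*(22)^2 = (-484) = -484; answer -484
Part II: U1 = -484; m = -31; f(2) = -2*(24) - 3*(-31) = 45; iterating: f(2)=45, f(3)=-162, f(4)=189, f(5)=108, f(6)=-783, f(7)=1242, f(8)=-135, f(9)=-3456, f(10)=7317, f(11)=-4266; answer -4266
Part III: U2 = -4266; d = -7; cross terms: (-38*-17 - -39*-12)=178, (-39*-29 - 0*-17)=1131, (0*0 - 16*-29)=464, (16*12 - -7*0)=192, (-7*21 - -14*12)=21, (-14*-12 - -38*21)=966; twice the area = |2952| = 2952; area = 1476; boundary points = 1 + 3 + 1 + 1 + 1 + 3 = 10; strictly interior points = area - boundary/2 + 1 = 1472; answer 1472

1472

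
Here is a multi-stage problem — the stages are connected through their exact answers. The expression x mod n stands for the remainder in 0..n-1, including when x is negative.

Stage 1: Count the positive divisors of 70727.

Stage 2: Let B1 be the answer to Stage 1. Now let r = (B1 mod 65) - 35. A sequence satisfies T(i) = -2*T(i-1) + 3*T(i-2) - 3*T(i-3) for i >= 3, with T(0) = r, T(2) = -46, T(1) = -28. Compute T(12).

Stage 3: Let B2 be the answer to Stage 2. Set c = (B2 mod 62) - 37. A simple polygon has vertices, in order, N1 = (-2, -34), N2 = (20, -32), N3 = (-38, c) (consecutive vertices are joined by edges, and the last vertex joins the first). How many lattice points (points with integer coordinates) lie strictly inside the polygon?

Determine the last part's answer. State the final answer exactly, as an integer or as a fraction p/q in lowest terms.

Stage 1: 70727 = 107 * 661; number of divisors = (1+1) * (1+1) = 4; answer 4
Stage 2: B1 = 4; r = -31; T(3) = -2*(-46) + 3*(-28) - 3*(-31) = 101; iterating: T(3)=101, T(4)=-256, T(5)=953, T(6)=-2977, T(7)=9581, T(8)=-30952, T(9)=99578, T(10)=-320755, T(11)=1033100, T(12)=-3327199; answer -3327199
Stage 3: B2 = -3327199; c = -6; cross terms: (-2*-32 - 20*-34)=744, (20*-6 - -38*-32)=-1336, (-38*-34 - -2*-6)=1280; twice the area = |688| = 688; area = 344; boundary points = 2 + 2 + 4 = 8; strictly interior points = area - boundary/2 + 1 = 341; answer 341

341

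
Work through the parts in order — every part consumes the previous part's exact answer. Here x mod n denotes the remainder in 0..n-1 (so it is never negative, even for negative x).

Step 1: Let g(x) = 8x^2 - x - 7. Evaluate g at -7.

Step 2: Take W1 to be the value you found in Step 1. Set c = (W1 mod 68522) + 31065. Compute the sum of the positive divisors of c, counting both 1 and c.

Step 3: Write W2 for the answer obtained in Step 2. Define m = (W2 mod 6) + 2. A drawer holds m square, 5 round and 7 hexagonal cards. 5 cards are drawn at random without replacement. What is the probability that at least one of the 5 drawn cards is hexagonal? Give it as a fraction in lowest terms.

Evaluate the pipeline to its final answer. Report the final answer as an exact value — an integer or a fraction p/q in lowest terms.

Step 1: 8*(-7)^2 - 1*(-7)^1 - 7 = (392) + (7) + (-7) = 392; answer 392
Step 2: W1 = 392; c = 31457; 31457 = 83 * 379; sigma = (1 + 83) * (1 + 379) = 84 * 380 = 31920; answer 31920
Step 3: W2 = 31920; m = 2; total draws C(14,5) = 2002; complement C(7,5) = 21; favorable 2002 - 21 = 1981; P = 283/286; answer 283/286

283/286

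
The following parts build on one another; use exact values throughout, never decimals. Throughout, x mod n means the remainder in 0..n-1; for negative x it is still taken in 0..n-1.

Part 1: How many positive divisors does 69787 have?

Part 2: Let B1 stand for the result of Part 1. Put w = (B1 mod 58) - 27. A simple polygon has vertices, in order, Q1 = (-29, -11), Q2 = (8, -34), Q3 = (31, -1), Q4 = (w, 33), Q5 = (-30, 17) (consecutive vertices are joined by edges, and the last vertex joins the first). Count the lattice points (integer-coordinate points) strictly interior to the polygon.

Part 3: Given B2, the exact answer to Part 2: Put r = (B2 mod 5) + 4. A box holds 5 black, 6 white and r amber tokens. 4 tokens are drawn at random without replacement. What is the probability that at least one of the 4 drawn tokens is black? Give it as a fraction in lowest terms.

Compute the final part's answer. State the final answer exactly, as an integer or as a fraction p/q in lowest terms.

2875/3876

Part 1: 69787 = 19 * 3673; number of divisors = (1+1) * (1+1) = 4; answer 4
Part 2: B1 = 4; w = -23; cross terms: (-29*-34 - 8*-11)=1074, (8*-1 - 31*-34)=1046, (31*33 - -23*-1)=1000, (-23*17 - -30*33)=599, (-30*-11 - -29*17)=823; twice the area = |4542| = 4542; area = 2271; boundary points = 1 + 1 + 2 + 1 + 1 = 6; strictly interior points = area - boundary/2 + 1 = 2269; answer 2269
Part 3: B2 = 2269; r = 8; total draws C(19,4) = 3876; complement C(14,4) = 1001; favorable 3876 - 1001 = 2875; P = 2875/3876; answer 2875/3876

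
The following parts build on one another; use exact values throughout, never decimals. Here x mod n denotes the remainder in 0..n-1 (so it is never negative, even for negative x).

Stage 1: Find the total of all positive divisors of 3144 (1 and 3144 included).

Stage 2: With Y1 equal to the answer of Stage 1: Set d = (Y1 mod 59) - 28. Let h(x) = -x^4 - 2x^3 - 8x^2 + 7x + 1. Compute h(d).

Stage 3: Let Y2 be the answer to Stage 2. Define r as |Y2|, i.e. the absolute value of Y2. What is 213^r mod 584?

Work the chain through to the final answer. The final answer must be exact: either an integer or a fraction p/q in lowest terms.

341

Stage 1: 3144 = 2^3 * 3 * 131; sigma = (1 + 2 + 4 + 8) * (1 + 3) * (1 + 131) = 15 * 4 * 132 = 7920; answer 7920
Stage 2: Y1 = 7920; d = -14; -1*(-14)^4 - 2*(-14)^3 - 8*(-14)^2 + 7*(-14)^1 + 1 = (-38416) + (5488) + (-1568) + (-98) + (1) = -34593; answer -34593
Stage 3: Y2 = -34593; r = 34593; squarings mod 584: 213^1=213, 213^2=401, 213^4=201, 213^8=105, 213^16=513, 213^32=369, 213^64=89, 213^128=329, 213^256=201, 213^512=105, 213^1024=513, 213^2048=369, 213^4096=89, 213^8192=329, 213^16384=201, 213^32768=105; 213^34593 = 213^1 * 213^32 * 213^256 * 213^512 * 213^1024 * 213^32768 = 341 (mod 584); answer 341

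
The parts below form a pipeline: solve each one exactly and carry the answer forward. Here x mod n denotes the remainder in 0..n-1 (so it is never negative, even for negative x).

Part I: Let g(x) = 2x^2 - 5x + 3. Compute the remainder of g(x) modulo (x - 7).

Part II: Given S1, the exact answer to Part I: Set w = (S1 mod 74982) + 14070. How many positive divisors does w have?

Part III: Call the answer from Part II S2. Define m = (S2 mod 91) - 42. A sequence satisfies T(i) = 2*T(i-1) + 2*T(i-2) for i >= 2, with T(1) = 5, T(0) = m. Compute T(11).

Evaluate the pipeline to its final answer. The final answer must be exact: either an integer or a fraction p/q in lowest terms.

-42400

Part I: remainder = value at the root: 2*(7)^2 - 5*(7)^1 + 3 = (98) + (-35) + (3) = 66; answer 66
Part II: S1 = 66; w = 14136; 14136 = 2^3 * 3 * 19 * 31; number of divisors = (3+1) * (1+1) * (1+1) * (1+1) = 32; answer 32
Part III: S2 = 32; m = -10; T(2) = 2*(5) + 2*(-10) = -10; iterating: T(2)=-10, T(3)=-10, T(4)=-40, T(5)=-100, T(6)=-280, T(7)=-760, T(8)=-2080, T(9)=-5680, T(10)=-15520, T(11)=-42400; answer -42400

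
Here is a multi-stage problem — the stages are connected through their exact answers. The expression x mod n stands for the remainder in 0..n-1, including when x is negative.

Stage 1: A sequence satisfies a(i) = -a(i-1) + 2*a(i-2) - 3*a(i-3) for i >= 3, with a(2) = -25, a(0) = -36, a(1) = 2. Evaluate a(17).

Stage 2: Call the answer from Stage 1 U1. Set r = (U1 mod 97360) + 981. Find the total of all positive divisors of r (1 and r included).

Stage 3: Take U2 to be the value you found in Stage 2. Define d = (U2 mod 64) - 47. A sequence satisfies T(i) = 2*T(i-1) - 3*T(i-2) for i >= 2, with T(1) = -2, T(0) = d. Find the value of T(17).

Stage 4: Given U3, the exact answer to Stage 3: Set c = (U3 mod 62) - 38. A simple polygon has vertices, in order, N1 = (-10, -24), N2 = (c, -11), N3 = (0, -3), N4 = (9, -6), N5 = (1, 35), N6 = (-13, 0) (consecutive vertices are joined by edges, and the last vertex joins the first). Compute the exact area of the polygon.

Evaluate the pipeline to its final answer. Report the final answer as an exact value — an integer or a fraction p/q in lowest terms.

Stage 1: a(3) = -1*(-25) + 2*(2) - 3*(-36) = 137; iterating: a(3)=137, a(4)=-193, a(5)=542, a(6)=-1339, a(7)=3002, a(8)=-7306, a(9)=17327, a(10)=-40945, a(11)=97517, a(12)=-231388, a(13)=549257, a(14)=-1304584, a(15)=3097262, a(16)=-7354201, a(17)=17462477; answer 17462477
Stage 2: U1 = 17462477; r = 36018; 36018 = 2 * 3^3 * 23 * 29; sigma = (1 + 2) * (1 + 3 + 9 + 27) * (1 + 23) * (1 + 29) = 3 * 40 * 24 * 30 = 86400; answer 86400
Stage 3: U2 = 86400; d = -47; T(2) = 2*(-2) - 3*(-47) = 137; iterating: T(2)=137, T(3)=280, T(4)=149, T(5)=-542, T(6)=-1531, T(7)=-1436, T(8)=1721, T(9)=7750, T(10)=10337, T(11)=-2576, T(12)=-36163, T(13)=-64598, T(14)=-20707, T(15)=152380, T(16)=366881, T(17)=276622; answer 276622
Stage 4: U3 = 276622; c = 2; cross terms: (-10*-11 - 2*-24)=158, (2*-3 - 0*-11)=-6, (0*-6 - 9*-3)=27, (9*35 - 1*-6)=321, (1*0 - -13*35)=455, (-13*-24 - -10*0)=312; twice the area = |1267| = 1267; area = 1267/2; answer 1267/2

1267/2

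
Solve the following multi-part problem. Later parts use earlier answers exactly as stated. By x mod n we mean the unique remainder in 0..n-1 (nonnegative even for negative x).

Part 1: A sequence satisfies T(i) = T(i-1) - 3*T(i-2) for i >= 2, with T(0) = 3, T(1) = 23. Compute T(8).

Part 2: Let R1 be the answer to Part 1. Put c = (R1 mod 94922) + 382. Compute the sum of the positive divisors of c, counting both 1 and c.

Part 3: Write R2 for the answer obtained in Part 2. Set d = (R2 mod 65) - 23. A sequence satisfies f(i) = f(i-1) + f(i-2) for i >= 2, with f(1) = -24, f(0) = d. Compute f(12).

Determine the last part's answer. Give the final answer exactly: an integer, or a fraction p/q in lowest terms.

Part 1: T(2) = 1*(23) - 3*(3) = 14; iterating: T(2)=14, T(3)=-55, T(4)=-97, T(5)=68, T(6)=359, T(7)=155, T(8)=-922; answer -922
Part 2: R1 = -922; c = 94382; 94382 = 2 * 41 * 1151; sigma = (1 + 2) * (1 + 41) * (1 + 1151) = 3 * 42 * 1152 = 145152; answer 145152
Part 3: R2 = 145152; d = -16; f(2) = 1*(-24) + 1*(-16) = -40; iterating: f(2)=-40, f(3)=-64, f(4)=-104, f(5)=-168, f(6)=-272, f(7)=-440, f(8)=-712, f(9)=-1152, f(10)=-1864, f(11)=-3016, f(12)=-4880; answer -4880

-4880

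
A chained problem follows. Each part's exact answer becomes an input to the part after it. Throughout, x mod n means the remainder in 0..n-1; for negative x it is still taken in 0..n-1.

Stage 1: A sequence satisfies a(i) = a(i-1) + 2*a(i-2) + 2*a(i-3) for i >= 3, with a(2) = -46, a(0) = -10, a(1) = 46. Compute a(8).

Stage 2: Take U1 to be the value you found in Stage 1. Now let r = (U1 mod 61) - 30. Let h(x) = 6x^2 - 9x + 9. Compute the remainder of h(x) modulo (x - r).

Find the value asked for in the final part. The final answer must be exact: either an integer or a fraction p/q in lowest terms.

Stage 1: a(3) = 1*(-46) + 2*(46) + 2*(-10) = 26; iterating: a(3)=26, a(4)=26, a(5)=-14, a(6)=90, a(7)=114, a(8)=266; answer 266
Stage 2: U1 = 266; r = -8; remainder = value at the root: 6*(-8)^2 - 9*(-8)^1 + 9 = (384) + (72) + (9) = 465; answer 465

465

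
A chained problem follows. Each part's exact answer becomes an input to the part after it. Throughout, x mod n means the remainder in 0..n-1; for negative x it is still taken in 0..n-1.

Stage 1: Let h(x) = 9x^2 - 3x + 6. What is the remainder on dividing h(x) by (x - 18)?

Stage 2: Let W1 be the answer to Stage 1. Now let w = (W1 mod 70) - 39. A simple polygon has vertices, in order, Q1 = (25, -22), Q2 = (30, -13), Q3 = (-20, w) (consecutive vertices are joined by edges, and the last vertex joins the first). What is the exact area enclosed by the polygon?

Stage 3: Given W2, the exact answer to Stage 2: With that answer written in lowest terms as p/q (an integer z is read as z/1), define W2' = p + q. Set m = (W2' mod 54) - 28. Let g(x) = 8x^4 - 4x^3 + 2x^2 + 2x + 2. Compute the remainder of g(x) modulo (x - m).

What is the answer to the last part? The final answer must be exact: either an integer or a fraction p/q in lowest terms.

Stage 1: remainder = value at the root: 9*(18)^2 - 3*(18)^1 + 6 = (2916) + (-54) + (6) = 2868; answer 2868
Stage 2: W1 = 2868; w = 29; cross terms: (25*-13 - 30*-22)=335, (30*29 - -20*-13)=610, (-20*-22 - 25*29)=-285; twice the area = |660| = 660; area = 330; answer 330
Stage 3: W2 = 330; threaded value p + q = 331; m = -21; remainder = value at the root: 8*(-21)^4 - 4*(-21)^3 + 2*(-21)^2 + 2*(-21)^1 + 2 = (1555848) + (37044) + (882) + (-42) + (2) = 1593734; answer 1593734

1593734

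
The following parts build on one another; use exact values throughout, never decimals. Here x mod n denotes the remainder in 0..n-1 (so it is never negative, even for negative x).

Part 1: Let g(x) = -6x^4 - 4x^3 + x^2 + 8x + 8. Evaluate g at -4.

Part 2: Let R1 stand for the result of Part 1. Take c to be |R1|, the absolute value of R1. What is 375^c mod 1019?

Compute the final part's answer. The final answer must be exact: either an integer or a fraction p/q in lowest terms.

Part 1: -6*(-4)^4 - 4*(-4)^3 + 1*(-4)^2 + 8*(-4)^1 + 8 = (-1536) + (256) + (16) + (-32) + (8) = -1288; answer -1288
Part 2: R1 = -1288; c = 1288; squarings mod 1019: 375^1=375, 375^2=3, 375^4=9, 375^8=81, 375^16=447, 375^32=85, 375^64=92, 375^128=312, 375^256=539, 375^512=106, 375^1024=27; 375^1288 = 375^8 * 375^256 * 375^1024 = 829 (mod 1019); answer 829

829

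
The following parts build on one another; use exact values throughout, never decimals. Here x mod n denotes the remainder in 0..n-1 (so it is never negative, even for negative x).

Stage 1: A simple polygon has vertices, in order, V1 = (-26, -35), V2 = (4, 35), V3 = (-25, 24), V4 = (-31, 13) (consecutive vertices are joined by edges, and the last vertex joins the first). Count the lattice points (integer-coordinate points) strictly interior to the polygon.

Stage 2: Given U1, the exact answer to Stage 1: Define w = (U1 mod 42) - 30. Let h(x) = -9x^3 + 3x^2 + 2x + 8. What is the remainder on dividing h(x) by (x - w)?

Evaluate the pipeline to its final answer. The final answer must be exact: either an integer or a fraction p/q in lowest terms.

Stage 1: cross terms: (-26*35 - 4*-35)=-770, (4*24 - -25*35)=971, (-25*13 - -31*24)=419, (-31*-35 - -26*13)=1423; twice the area = |2043| = 2043; area = 2043/2; boundary points = 10 + 1 + 1 + 1 = 13; strictly interior points = area - boundary/2 + 1 = 1016; answer 1016
Stage 2: U1 = 1016; w = -22; remainder = value at the root: -9*(-22)^3 + 3*(-22)^2 + 2*(-22)^1 + 8 = (95832) + (1452) + (-44) + (8) = 97248; answer 97248

97248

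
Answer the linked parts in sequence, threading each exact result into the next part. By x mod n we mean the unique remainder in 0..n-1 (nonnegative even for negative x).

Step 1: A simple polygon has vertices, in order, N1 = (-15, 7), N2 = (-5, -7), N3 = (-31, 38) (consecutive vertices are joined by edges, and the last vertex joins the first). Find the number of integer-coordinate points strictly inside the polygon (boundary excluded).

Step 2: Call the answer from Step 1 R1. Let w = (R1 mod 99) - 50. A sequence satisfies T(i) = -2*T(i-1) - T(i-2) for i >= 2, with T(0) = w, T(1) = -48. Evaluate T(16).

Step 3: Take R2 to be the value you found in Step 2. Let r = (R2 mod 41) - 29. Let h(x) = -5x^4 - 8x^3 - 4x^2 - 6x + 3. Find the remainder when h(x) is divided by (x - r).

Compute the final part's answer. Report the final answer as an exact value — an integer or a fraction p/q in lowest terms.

Step 1: cross terms: (-15*-7 - -5*7)=140, (-5*38 - -31*-7)=-407, (-31*7 - -15*38)=353; twice the area = |86| = 86; area = 43; boundary points = 2 + 1 + 1 = 4; strictly interior points = area - boundary/2 + 1 = 42; answer 42
Step 2: R1 = 42; w = -8; T(2) = -2*(-48) - 1*(-8) = 104; iterating: T(2)=104, T(3)=-160, T(4)=216, T(5)=-272, T(6)=328, T(7)=-384, T(8)=440, T(9)=-496, T(10)=552, T(11)=-608, T(12)=664, T(13)=-720, T(14)=776, T(15)=-832, T(16)=888; answer 888
Step 3: R2 = 888; r = -2; remainder = value at the root: -5*(-2)^4 - 8*(-2)^3 - 4*(-2)^2 - 6*(-2)^1 + 3 = (-80) + (64) + (-16) + (12) + (3) = -17; answer -17

-17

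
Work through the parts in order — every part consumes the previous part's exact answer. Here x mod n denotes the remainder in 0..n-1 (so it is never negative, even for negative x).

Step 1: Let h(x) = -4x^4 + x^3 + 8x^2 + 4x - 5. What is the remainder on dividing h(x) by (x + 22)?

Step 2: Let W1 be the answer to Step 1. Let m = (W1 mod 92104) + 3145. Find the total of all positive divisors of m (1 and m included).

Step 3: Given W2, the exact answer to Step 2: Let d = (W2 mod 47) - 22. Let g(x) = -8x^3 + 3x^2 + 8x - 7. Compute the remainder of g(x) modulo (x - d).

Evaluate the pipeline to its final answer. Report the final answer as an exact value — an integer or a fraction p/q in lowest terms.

-892

Step 1: remainder = value at the root: -4*(-22)^4 + 1*(-22)^3 + 8*(-22)^2 + 4*(-22)^1 - 5 = (-937024) + (-10648) + (3872) + (-88) + (-5) = -943893; answer -943893
Step 2: W1 = -943893; m = 72396; 72396 = 2^2 * 3^2 * 2011; sigma = (1 + 2 + 4) * (1 + 3 + 9) * (1 + 2011) = 7 * 13 * 2012 = 183092; answer 183092
Step 3: W2 = 183092; d = 5; remainder = value at the root: -8*(5)^3 + 3*(5)^2 + 8*(5)^1 - 7 = (-1000) + (75) + (40) + (-7) = -892; answer -892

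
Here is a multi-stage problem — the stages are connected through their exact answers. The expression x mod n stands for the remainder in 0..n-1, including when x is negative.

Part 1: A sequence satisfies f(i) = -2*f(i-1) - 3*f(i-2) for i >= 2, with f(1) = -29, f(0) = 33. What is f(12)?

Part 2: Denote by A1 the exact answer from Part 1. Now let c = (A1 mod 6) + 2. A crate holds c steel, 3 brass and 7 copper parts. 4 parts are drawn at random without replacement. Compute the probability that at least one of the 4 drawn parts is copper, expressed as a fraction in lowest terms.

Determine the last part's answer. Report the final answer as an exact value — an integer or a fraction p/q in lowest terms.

140/143

Part 1: f(2) = -2*(-29) - 3*(33) = -41; iterating: f(2)=-41, f(3)=169, f(4)=-215, f(5)=-77, f(6)=799, f(7)=-1367, f(8)=337, f(9)=3427, f(10)=-7865, f(11)=5449, f(12)=12697; answer 12697
Part 2: A1 = 12697; c = 3; total draws C(13,4) = 715; complement C(6,4) = 15; favorable 715 - 15 = 700; P = 140/143; answer 140/143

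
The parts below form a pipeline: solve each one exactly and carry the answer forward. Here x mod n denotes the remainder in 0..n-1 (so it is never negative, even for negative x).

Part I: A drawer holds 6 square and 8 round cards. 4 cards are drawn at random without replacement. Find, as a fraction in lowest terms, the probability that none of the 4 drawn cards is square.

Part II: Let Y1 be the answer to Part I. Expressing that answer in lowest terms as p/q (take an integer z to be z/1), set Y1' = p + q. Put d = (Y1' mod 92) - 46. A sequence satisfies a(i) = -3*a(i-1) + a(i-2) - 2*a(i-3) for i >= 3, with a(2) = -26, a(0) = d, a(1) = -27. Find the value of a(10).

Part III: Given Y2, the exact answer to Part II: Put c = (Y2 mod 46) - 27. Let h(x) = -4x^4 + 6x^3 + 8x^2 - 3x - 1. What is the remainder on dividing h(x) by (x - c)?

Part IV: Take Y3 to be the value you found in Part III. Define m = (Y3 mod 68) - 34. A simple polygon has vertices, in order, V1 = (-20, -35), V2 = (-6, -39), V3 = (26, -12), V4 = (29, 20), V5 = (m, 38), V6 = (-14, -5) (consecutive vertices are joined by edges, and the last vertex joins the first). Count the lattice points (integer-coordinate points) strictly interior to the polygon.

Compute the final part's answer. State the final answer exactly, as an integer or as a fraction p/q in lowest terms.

Part I: total draws C(14,4) = 1001; favorable C(8,4) = 70; P = 10/143; answer 10/143
Part II: Y1 = 10/143; threaded value p + q = 153; d = 15; a(3) = -3*(-26) + 1*(-27) - 2*(15) = 21; iterating: a(3)=21, a(4)=-35, a(5)=178, a(6)=-611, a(7)=2081, a(8)=-7210, a(9)=24933, a(10)=-86171; answer -86171
Part III: Y2 = -86171; c = 6; remainder = value at the root: -4*(6)^4 + 6*(6)^3 + 8*(6)^2 - 3*(6)^1 - 1 = (-5184) + (1296) + (288) + (-18) + (-1) = -3619; answer -3619
Part IV: Y3 = -3619; m = 19; cross terms: (-20*-39 - -6*-35)=570, (-6*-12 - 26*-39)=1086, (26*20 - 29*-12)=868, (29*38 - 19*20)=722, (19*-5 - -14*38)=437, (-14*-35 - -20*-5)=390; twice the area = |4073| = 4073; area = 4073/2; boundary points = 2 + 1 + 1 + 2 + 1 + 6 = 13; strictly interior points = area - boundary/2 + 1 = 2031; answer 2031

2031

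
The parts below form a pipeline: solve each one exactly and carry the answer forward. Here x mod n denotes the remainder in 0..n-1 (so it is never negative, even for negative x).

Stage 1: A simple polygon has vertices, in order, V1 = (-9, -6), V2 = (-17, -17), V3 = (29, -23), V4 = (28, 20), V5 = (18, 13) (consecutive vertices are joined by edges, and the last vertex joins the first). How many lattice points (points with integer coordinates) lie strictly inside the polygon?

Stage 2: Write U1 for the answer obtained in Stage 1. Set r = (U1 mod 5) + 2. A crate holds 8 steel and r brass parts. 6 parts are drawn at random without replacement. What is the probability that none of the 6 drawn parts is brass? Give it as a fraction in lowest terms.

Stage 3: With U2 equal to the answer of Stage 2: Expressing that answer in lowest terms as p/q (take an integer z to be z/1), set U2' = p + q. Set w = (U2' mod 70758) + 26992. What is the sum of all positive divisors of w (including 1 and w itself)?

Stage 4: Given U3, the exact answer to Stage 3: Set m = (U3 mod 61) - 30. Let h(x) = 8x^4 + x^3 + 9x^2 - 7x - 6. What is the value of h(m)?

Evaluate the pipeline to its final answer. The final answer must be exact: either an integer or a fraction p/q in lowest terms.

Stage 1: cross terms: (-9*-17 - -17*-6)=51, (-17*-23 - 29*-17)=884, (29*20 - 28*-23)=1224, (28*13 - 18*20)=4, (18*-6 - -9*13)=9; twice the area = |2172| = 2172; area = 1086; boundary points = 1 + 2 + 1 + 1 + 1 = 6; strictly interior points = area - boundary/2 + 1 = 1084; answer 1084
Stage 2: U1 = 1084; r = 6; total draws C(14,6) = 3003; favorable C(8,6) = 28; P = 4/429; answer 4/429
Stage 3: U2 = 4/429; threaded value p + q = 433; w = 27425; 27425 = 5^2 * 1097; sigma = (1 + 5 + 25) * (1 + 1097) = 31 * 1098 = 34038; answer 34038
Stage 4: U3 = 34038; m = -30; 8*(-30)^4 + 1*(-30)^3 + 9*(-30)^2 - 7*(-30)^1 - 6 = (6480000) + (-27000) + (8100) + (210) + (-6) = 6461304; answer 6461304

6461304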